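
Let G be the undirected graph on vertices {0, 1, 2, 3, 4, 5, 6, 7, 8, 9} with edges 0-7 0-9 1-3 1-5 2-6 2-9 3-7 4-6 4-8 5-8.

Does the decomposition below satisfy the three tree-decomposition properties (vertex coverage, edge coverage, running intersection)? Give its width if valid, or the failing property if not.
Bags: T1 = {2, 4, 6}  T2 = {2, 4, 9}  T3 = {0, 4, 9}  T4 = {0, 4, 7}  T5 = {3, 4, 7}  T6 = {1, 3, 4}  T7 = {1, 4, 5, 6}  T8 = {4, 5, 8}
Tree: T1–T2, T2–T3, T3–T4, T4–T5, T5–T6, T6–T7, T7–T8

A tree decomposition must satisfy three properties: every vertex lies in some bag; for every edge, both endpoints lie together in some bag; and for every vertex, the bags containing it form a connected subtree. Here bags containing vertex 6 are not connected in the tree, so the decomposition is invalid.

No — bags containing vertex 6 are not connected in the tree.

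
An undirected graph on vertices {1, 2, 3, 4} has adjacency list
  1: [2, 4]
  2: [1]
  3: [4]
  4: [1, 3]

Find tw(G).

A width-1 tree decomposition is:
Bags: B1 = {1, 2}  B2 = {1, 4}  B3 = {3, 4}
Tree: B1–B2, B2–B3
Every bag has size at most 2, so the width is 2 − 1 = 1 and tw(G) ≤ 1. G has an edge, so its treewidth is at least 1. Hence tw(G) = 1 exactly.

1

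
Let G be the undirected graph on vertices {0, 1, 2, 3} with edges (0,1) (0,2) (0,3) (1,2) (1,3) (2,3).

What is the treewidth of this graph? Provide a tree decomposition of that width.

Treewidth 3.
One such decomposition:
Bags: B1 = {0, 1, 2, 3}
Tree: (single bag)

A single bag containing all 4 vertices is trivially a valid decomposition of width 3. For the lower bound, the 4 vertices {0, 1, 2, 3} are pairwise adjacent, and any tree decomposition puts a clique entirely inside one bag — forcing width ≥ 3. The upper and lower bounds meet at 3, so that is the treewidth.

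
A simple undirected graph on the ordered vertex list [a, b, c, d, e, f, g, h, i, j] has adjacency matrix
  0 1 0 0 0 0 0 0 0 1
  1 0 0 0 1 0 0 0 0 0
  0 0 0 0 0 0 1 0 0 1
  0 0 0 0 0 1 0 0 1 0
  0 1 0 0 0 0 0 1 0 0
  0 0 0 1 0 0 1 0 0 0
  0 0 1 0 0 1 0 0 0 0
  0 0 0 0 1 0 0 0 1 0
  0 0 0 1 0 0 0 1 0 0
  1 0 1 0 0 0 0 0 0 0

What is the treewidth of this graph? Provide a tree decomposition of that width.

Treewidth 2.
One optimal decomposition is:
Bags: B1 = {c, f, g}  B2 = {c, f, j}  B3 = {a, f, j}  B4 = {a, b, f}  B5 = {b, e, f}  B6 = {e, f, h}  B7 = {f, h, i}  B8 = {d, f, i}
Tree: B1–B2, B2–B3, B3–B4, B4–B5, B5–B6, B6–B7, B7–B8

The largest bag has 3 vertices, giving width 2; this decomposition certifies tw(G) ≤ 2. The edges f–g–c–j–a–b–e–h–i–d–f form a cycle, so G is not a tree and its treewidth is at least 2. Therefore the treewidth is 2.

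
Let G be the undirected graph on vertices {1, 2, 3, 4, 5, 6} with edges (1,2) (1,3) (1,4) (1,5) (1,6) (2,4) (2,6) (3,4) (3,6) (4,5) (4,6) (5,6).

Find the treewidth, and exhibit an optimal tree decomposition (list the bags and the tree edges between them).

The largest bag has 4 vertices, giving width 3; this decomposition certifies tw(G) ≤ 3. On the other hand G contains the 4-clique {1, 2, 4, 6}. A clique must lie in a single bag of any decomposition, so no decomposition can have width below 3. The upper and lower bounds meet at 3, so that is the treewidth.

Treewidth 3.
Bags: B1 = {1, 4, 5, 6}  B2 = {1, 2, 4, 6}  B3 = {1, 3, 4, 6}
Tree: B1–B2, B1–B3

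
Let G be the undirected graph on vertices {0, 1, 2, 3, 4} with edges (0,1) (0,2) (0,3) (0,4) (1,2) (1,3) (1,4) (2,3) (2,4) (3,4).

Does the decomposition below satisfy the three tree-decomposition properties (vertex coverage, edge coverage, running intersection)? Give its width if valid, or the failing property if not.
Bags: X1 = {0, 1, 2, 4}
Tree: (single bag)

No — vertex 3 appears in no bag.

A tree decomposition must satisfy three properties: every vertex lies in some bag; for every edge, both endpoints lie together in some bag; and for every vertex, the bags containing it form a connected subtree. Here vertex 3 appears in no bag, so the decomposition is invalid.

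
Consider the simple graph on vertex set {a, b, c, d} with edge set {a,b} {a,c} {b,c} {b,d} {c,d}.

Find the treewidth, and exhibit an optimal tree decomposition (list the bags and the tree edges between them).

Treewidth 2.
One such decomposition:
Bags: B1 = {b, c, d}  B2 = {a, b, c}
Tree: B1–B2

Every bag has size at most 3, so the width is 3 − 1 = 2 and tw(G) ≤ 2. For the lower bound, the 3 vertices {b, c, d} are pairwise adjacent, and any tree decomposition puts a clique entirely inside one bag — forcing width ≥ 2. Combining the bounds, tw(G) = 2.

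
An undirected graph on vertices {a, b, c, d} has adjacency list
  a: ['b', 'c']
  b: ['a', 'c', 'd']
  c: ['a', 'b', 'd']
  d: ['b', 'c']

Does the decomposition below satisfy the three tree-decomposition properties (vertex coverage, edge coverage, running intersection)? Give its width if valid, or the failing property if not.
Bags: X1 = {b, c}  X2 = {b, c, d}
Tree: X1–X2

A tree decomposition must satisfy three properties: every vertex lies in some bag; for every edge, both endpoints lie together in some bag; and for every vertex, the bags containing it form a connected subtree. Here vertex a appears in no bag, so the decomposition is invalid.

No — vertex a appears in no bag.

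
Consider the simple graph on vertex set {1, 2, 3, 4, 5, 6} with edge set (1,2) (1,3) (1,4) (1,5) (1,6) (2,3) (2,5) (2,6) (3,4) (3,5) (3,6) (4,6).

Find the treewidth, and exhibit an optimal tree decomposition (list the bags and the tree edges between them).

Every bag has size at most 4, so the width is 4 − 1 = 3 and tw(G) ≤ 3. Conversely, {1, 2, 3, 5} is a clique of size 4, and the vertices of any clique must share a bag in every tree decomposition; so some bag has ≥ 4 vertices and tw(G) ≥ 3. Therefore the treewidth is 3.

Treewidth 3.
Bags: B1 = {1, 2, 3, 5}  B2 = {1, 2, 3, 6}  B3 = {1, 3, 4, 6}
Tree: B1–B2, B2–B3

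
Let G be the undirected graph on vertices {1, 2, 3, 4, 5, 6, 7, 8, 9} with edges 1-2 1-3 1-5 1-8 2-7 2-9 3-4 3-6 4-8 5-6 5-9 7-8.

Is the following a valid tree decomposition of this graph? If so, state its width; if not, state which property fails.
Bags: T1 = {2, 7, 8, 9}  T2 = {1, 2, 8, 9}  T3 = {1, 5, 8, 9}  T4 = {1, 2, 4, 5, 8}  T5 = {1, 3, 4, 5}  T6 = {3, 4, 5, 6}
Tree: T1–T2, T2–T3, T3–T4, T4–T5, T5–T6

No — bags containing vertex 2 are not connected in the tree.

A tree decomposition must satisfy three properties: every vertex lies in some bag; for every edge, both endpoints lie together in some bag; and for every vertex, the bags containing it form a connected subtree. Here bags containing vertex 2 are not connected in the tree, so the decomposition is invalid.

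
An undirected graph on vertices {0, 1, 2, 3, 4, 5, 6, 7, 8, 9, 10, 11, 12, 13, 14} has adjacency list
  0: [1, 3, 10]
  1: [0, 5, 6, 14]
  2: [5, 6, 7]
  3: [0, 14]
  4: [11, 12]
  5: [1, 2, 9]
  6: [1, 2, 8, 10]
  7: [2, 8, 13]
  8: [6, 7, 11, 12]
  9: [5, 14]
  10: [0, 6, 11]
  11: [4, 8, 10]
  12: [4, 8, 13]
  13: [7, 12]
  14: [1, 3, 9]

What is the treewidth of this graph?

3

A width-3 tree decomposition is:
Bags: B1 = {4, 7, 12, 13}  B2 = {4, 7, 8, 12}  B3 = {4, 7, 8, 11}  B4 = {2, 7, 8, 11}  B5 = {2, 6, 8, 11}  B6 = {2, 6, 10, 11}  B7 = {2, 5, 6, 10}  B8 = {1, 5, 6, 10}  B9 = {0, 1, 5, 10}  B10 = {0, 1, 5, 9}  B11 = {0, 1, 9, 14}  B12 = {0, 3, 9, 14}
Tree: B1–B2, B2–B3, B3–B4, B4–B5, B5–B6, B6–B7, B7–B8, B8–B9, B9–B10, B10–B11, B11–B12
Each bag holds 4 vertices, so the decomposition has width 3, which upper-bounds the treewidth. For the lower bound: the 4 vertex sets {4,12,13}, {7}, {8}, {2,6,10,11} are disjoint, each induces a connected subgraph, and every pair is joined by at least one edge of G. Contracting each set to a single vertex therefore yields K_{4} as a minor, and since treewidth is minor-monotone, tw(G) ≥ tw(K_{4}) = 3. Combining the bounds, tw(G) = 3.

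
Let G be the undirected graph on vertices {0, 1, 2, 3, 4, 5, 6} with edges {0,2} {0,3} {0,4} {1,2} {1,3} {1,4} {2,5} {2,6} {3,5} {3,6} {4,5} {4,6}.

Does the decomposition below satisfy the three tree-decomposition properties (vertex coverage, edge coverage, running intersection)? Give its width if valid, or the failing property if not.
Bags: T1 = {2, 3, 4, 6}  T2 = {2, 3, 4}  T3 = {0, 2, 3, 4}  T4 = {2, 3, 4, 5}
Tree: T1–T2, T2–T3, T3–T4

A tree decomposition must satisfy three properties: every vertex lies in some bag; for every edge, both endpoints lie together in some bag; and for every vertex, the bags containing it form a connected subtree. Here vertex 1 appears in no bag, so the decomposition is invalid.

No — vertex 1 appears in no bag.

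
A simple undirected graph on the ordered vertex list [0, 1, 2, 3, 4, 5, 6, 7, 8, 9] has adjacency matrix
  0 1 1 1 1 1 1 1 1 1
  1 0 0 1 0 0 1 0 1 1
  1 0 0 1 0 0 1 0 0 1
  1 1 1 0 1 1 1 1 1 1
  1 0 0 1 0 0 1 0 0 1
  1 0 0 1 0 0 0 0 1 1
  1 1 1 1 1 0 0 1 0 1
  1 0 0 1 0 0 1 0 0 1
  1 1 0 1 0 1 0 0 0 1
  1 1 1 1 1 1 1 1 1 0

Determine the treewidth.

4

A width-4 tree decomposition is:
Bags: B1 = {0, 1, 3, 6, 9}  B2 = {0, 2, 3, 6, 9}  B3 = {0, 1, 3, 8, 9}  B4 = {0, 3, 5, 8, 9}  B5 = {0, 3, 4, 6, 9}  B6 = {0, 3, 6, 7, 9}
Tree: B1–B2, B1–B3, B3–B4, B2–B5, B5–B6
Each bag holds 5 vertices, so the decomposition has width 4, which upper-bounds the treewidth. For the lower bound, the 5 vertices {0, 1, 3, 8, 9} are pairwise adjacent, and any tree decomposition puts a clique entirely inside one bag — forcing width ≥ 4. Combining the bounds, tw(G) = 4.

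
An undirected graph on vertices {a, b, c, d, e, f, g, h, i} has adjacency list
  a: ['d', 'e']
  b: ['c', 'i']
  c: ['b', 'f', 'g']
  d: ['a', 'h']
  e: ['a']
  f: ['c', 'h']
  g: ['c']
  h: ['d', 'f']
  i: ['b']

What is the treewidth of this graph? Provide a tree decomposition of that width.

Treewidth 1.
One such decomposition:
Bags: B1 = {c, f}  B2 = {b, c}  B3 = {f, h}  B4 = {d, h}  B5 = {a, d}  B6 = {b, i}  B7 = {c, g}  B8 = {a, e}
Tree: B1–B2, B1–B3, B3–B4, B4–B5, B2–B6, B2–B7, B5–B8

Every bag has size at most 2, so the width is 2 − 1 = 1 and tw(G) ≤ 1. Since G has at least one edge (e.g. c–f), it is not an edgeless graph, so tw(G) ≥ 1. Hence tw(G) = 1 exactly.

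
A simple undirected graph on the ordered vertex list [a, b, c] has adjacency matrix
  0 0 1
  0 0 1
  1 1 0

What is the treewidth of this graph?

1

A width-1 tree decomposition is:
Bags: B1 = {a, c}  B2 = {b, c}
Tree: B1–B2
Every bag has size at most 2, so the width is 2 − 1 = 1 and tw(G) ≤ 1. Since G has at least one edge (e.g. c–a), it is not an edgeless graph, so tw(G) ≥ 1. Combining the bounds, tw(G) = 1.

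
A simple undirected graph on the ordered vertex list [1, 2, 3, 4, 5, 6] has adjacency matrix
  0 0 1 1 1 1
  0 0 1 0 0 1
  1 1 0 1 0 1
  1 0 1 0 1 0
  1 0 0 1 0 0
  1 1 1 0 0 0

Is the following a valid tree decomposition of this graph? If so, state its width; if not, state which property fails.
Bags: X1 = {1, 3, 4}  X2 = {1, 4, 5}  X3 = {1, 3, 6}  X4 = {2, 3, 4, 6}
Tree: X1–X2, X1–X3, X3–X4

A tree decomposition must satisfy three properties: every vertex lies in some bag; for every edge, both endpoints lie together in some bag; and for every vertex, the bags containing it form a connected subtree. Here bags containing vertex 4 are not connected in the tree, so the decomposition is invalid.

No — bags containing vertex 4 are not connected in the tree.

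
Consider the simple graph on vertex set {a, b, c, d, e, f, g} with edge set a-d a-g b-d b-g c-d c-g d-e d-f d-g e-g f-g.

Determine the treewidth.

2

A width-2 tree decomposition is:
Bags: B1 = {a, d, g}  B2 = {b, d, g}  B3 = {d, e, g}  B4 = {c, d, g}  B5 = {d, f, g}
Tree: B1–B2, B1–B3, B3–B4, B2–B5
The largest bag has 3 vertices, giving width 2; this decomposition certifies tw(G) ≤ 2. Conversely, {d, f, g} is a clique of size 3, and the vertices of any clique must share a bag in every tree decomposition; so some bag has ≥ 3 vertices and tw(G) ≥ 2. The upper and lower bounds meet at 2, so that is the treewidth.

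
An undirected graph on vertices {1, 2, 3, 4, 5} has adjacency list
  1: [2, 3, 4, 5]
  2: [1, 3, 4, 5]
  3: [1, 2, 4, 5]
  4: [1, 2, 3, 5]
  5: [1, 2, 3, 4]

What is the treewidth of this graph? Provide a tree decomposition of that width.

A single bag containing all 5 vertices is trivially a valid decomposition of width 4. For the lower bound, the 5 vertices {1, 2, 3, 4, 5} are pairwise adjacent, and any tree decomposition puts a clique entirely inside one bag — forcing width ≥ 4. Combining the bounds, tw(G) = 4.

Treewidth 4.
One optimal decomposition is:
Bags: B1 = {1, 2, 3, 4, 5}
Tree: (single bag)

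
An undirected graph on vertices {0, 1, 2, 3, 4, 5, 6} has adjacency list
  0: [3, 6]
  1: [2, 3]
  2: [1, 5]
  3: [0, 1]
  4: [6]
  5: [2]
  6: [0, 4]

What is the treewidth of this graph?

1

A width-1 tree decomposition is:
Bags: B1 = {2, 5}  B2 = {1, 2}  B3 = {1, 3}  B4 = {0, 3}  B5 = {0, 6}  B6 = {4, 6}
Tree: B1–B2, B2–B3, B3–B4, B4–B5, B5–B6
Each bag holds 2 vertices, so the decomposition has width 1, which upper-bounds the treewidth. G has an edge, so its treewidth is at least 1. The upper and lower bounds meet at 1, so that is the treewidth.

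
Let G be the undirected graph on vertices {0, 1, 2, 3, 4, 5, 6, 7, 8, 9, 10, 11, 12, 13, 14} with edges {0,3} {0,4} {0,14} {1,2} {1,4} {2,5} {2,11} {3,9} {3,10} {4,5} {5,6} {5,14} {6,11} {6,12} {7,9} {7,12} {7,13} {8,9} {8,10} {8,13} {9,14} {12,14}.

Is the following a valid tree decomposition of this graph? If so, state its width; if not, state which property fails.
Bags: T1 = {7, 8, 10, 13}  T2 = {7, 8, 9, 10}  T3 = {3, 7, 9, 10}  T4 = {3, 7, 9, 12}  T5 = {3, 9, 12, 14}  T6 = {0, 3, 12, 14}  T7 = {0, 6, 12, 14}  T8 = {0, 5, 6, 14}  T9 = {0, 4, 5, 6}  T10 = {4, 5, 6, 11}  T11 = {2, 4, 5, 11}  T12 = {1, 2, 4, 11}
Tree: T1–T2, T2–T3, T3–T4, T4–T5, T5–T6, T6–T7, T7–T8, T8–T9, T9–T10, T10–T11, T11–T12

Yes; width 3.

Checking the three conditions: (i) the bags cover all of {0, 1, 2, 3, 4, 5, 6, 7, 8, 9, 10, 11, 12, 13, 14}; (ii) for each edge, some bag contains both endpoints; (iii) the bags containing any fixed vertex form a subtree. All hold, so the decomposition is valid with width 4 − 1 = 3.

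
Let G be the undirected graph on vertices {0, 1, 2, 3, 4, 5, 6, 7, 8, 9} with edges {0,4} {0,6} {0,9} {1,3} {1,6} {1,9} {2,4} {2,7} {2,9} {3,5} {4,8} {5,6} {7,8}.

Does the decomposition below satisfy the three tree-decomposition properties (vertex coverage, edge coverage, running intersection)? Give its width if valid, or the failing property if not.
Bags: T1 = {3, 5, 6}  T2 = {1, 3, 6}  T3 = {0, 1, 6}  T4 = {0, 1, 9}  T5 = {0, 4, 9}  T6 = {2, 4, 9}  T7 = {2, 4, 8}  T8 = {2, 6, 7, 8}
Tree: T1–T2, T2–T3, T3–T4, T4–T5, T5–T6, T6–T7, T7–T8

No — bags containing vertex 6 are not connected in the tree.

A tree decomposition must satisfy three properties: every vertex lies in some bag; for every edge, both endpoints lie together in some bag; and for every vertex, the bags containing it form a connected subtree. Here bags containing vertex 6 are not connected in the tree, so the decomposition is invalid.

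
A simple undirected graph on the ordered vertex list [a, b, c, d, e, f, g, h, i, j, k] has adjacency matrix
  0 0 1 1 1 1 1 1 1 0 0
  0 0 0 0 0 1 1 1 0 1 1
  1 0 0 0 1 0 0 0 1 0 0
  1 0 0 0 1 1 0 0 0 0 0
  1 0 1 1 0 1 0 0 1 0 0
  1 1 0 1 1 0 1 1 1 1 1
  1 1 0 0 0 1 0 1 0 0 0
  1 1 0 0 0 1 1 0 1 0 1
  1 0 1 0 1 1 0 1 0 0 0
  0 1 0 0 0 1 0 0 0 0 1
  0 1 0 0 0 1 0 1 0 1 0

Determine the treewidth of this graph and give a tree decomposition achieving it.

Every bag has size at most 4, so the width is 4 − 1 = 3 and tw(G) ≤ 3. Conversely, {a, c, e, i} is a clique of size 4, and the vertices of any clique must share a bag in every tree decomposition; so some bag has ≥ 4 vertices and tw(G) ≥ 3. The upper and lower bounds meet at 3, so that is the treewidth.

Treewidth 3.
Bags: B1 = {b, f, g, h}  B2 = {a, f, g, h}  B3 = {a, f, h, i}  B4 = {a, e, f, i}  B5 = {a, d, e, f}  B6 = {a, c, e, i}  B7 = {b, f, h, k}  B8 = {b, f, j, k}
Tree: B1–B2, B2–B3, B3–B4, B4–B5, B4–B6, B1–B7, B7–B8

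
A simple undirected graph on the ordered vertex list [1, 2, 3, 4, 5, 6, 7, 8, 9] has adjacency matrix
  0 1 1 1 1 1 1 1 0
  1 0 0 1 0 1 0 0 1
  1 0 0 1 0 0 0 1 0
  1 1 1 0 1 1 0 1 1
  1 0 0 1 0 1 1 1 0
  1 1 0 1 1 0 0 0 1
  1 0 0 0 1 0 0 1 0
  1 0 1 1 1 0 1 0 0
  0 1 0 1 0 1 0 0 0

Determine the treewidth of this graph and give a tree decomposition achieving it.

Treewidth 3.
One optimal decomposition is:
Bags: B1 = {1, 4, 5, 8}  B2 = {1, 4, 5, 6}  B3 = {1, 2, 4, 6}  B4 = {1, 3, 4, 8}  B5 = {2, 4, 6, 9}  B6 = {1, 5, 7, 8}
Tree: B1–B2, B2–B3, B1–B4, B3–B5, B1–B6

Every bag has size at most 4, so the width is 4 − 1 = 3 and tw(G) ≤ 3. On the other hand G contains the 4-clique {1, 2, 4, 6}. A clique must lie in a single bag of any decomposition, so no decomposition can have width below 3. The upper and lower bounds meet at 3, so that is the treewidth.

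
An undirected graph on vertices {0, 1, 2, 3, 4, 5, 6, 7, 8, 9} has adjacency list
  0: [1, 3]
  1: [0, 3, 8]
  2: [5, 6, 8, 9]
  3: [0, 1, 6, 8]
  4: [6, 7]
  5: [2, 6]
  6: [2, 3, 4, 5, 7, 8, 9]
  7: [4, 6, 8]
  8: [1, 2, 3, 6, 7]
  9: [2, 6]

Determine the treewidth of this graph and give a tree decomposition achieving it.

Every bag has size at most 3, so the width is 3 − 1 = 2 and tw(G) ≤ 2. For the lower bound, the 3 vertices {0, 1, 3} are pairwise adjacent, and any tree decomposition puts a clique entirely inside one bag — forcing width ≥ 2. Combining the bounds, tw(G) = 2.

Treewidth 2.
Bags: B1 = {3, 6, 8}  B2 = {2, 6, 8}  B3 = {1, 3, 8}  B4 = {2, 6, 9}  B5 = {2, 5, 6}  B6 = {0, 1, 3}  B7 = {6, 7, 8}  B8 = {4, 6, 7}
Tree: B1–B2, B1–B3, B2–B4, B4–B5, B3–B6, B1–B7, B7–B8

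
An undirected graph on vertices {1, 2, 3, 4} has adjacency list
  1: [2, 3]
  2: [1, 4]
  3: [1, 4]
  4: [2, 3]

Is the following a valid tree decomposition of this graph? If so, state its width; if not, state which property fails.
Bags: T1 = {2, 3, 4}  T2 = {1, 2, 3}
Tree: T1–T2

Checking the three conditions: (i) the bags cover all of {1, 2, 3, 4}; (ii) for each edge, some bag contains both endpoints; (iii) the bags containing any fixed vertex form a subtree. All hold, so the decomposition is valid with width 3 − 1 = 2.

Yes; width 2.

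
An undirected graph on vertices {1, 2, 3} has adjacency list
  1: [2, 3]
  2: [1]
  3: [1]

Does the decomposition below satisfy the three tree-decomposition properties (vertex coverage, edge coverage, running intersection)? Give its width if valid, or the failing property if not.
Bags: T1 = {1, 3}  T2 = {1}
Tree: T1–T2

No — vertex 2 appears in no bag.

A tree decomposition must satisfy three properties: every vertex lies in some bag; for every edge, both endpoints lie together in some bag; and for every vertex, the bags containing it form a connected subtree. Here vertex 2 appears in no bag, so the decomposition is invalid.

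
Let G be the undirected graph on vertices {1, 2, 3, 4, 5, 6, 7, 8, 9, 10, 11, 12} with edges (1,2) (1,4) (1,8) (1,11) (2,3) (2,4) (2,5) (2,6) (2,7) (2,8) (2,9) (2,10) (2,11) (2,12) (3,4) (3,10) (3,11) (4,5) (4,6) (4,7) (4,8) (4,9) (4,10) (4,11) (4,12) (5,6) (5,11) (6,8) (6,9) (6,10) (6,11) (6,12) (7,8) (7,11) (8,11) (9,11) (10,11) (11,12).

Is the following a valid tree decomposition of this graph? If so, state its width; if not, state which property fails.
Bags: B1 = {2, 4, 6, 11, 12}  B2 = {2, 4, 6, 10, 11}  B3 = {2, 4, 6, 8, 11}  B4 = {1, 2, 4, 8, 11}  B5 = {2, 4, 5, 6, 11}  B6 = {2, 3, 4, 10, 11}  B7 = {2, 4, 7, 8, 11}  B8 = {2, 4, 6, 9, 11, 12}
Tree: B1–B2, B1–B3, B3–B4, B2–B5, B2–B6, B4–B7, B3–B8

A tree decomposition must satisfy three properties: every vertex lies in some bag; for every edge, both endpoints lie together in some bag; and for every vertex, the bags containing it form a connected subtree. Here bags containing vertex 12 are not connected in the tree, so the decomposition is invalid.

No — bags containing vertex 12 are not connected in the tree.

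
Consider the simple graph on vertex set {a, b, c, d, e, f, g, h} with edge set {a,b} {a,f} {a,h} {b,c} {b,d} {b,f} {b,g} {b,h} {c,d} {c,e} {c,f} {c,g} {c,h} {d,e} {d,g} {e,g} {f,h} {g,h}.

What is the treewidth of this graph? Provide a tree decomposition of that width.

The largest bag has 4 vertices, giving width 3; this decomposition certifies tw(G) ≤ 3. For the lower bound, the 4 vertices {c, d, e, g} are pairwise adjacent, and any tree decomposition puts a clique entirely inside one bag — forcing width ≥ 3. The upper and lower bounds meet at 3, so that is the treewidth.

Treewidth 3.
Bags: B1 = {b, c, f, h}  B2 = {b, c, g, h}  B3 = {a, b, f, h}  B4 = {b, c, d, g}  B5 = {c, d, e, g}
Tree: B1–B2, B1–B3, B2–B4, B4–B5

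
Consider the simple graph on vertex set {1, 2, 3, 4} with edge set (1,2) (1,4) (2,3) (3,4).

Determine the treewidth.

A width-2 tree decomposition is:
Bags: B1 = {1, 2, 4}  B2 = {2, 3, 4}
Tree: B1–B2
The largest bag has 3 vertices, giving width 2; this decomposition certifies tw(G) ≤ 2. For the lower bound, G contains the cycle 2–1–4–3–2, so G is not a forest; only forests have treewidth ≤ 1, hence tw(G) ≥ 2. The upper and lower bounds meet at 2, so that is the treewidth.

2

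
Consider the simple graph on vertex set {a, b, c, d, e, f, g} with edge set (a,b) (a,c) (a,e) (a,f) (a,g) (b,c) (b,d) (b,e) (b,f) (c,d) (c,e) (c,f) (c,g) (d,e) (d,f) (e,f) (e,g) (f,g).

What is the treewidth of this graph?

A width-4 tree decomposition is:
Bags: B1 = {b, c, d, e, f}  B2 = {a, b, c, e, f}  B3 = {a, c, e, f, g}
Tree: B1–B2, B2–B3
Every bag has size at most 5, so the width is 5 − 1 = 4 and tw(G) ≤ 4. Conversely, {b, c, d, e, f} is a clique of size 5, and the vertices of any clique must share a bag in every tree decomposition; so some bag has ≥ 5 vertices and tw(G) ≥ 4. Therefore the treewidth is 4.

4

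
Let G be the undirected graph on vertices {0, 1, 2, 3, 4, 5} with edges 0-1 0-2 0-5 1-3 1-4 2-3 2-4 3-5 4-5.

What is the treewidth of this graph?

A width-3 tree decomposition is:
Bags: B1 = {0, 2, 3, 4}  B2 = {0, 1, 3, 4}  B3 = {0, 3, 4, 5}
Tree: B1–B2, B2–B3
The largest bag has 4 vertices, giving width 3; this decomposition certifies tw(G) ≤ 3. For the lower bound: the 4 vertex sets {2,4}, {1,3}, {0}, {5} are disjoint, each induces a connected subgraph, and every pair is joined by at least one edge of G. Contracting each set to a single vertex therefore yields K_{4} as a minor, and since treewidth is minor-monotone, tw(G) ≥ tw(K_{4}) = 3. Hence tw(G) = 3 exactly.

3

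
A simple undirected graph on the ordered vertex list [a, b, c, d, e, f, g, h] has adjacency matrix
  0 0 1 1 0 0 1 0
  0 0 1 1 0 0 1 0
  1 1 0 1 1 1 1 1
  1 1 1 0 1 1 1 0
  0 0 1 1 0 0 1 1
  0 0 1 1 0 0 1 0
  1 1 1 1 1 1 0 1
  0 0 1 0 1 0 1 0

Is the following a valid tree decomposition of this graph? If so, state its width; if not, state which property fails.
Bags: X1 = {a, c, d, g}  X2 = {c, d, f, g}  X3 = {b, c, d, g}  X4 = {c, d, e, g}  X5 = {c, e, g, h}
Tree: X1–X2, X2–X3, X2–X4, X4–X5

Yes; width 3.

Checking the three conditions: (i) the bags cover all of {a, b, c, d, e, f, g, h}; (ii) for each edge, some bag contains both endpoints; (iii) the bags containing any fixed vertex form a subtree. All hold, so the decomposition is valid with width 4 − 1 = 3.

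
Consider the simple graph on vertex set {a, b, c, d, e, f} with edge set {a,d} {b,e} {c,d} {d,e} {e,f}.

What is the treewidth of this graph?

A width-1 tree decomposition is:
Bags: B1 = {e, f}  B2 = {d, e}  B3 = {b, e}  B4 = {a, d}  B5 = {c, d}
Tree: B1–B2, B1–B3, B2–B4, B4–B5
Each bag holds 2 vertices, so the decomposition has width 1, which upper-bounds the treewidth. Since G has at least one edge (e.g. f–e), it is not an edgeless graph, so tw(G) ≥ 1. Combining the bounds, tw(G) = 1.

1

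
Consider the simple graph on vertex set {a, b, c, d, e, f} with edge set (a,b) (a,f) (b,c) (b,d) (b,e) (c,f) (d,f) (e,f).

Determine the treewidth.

A width-2 tree decomposition is:
Bags: B1 = {b, d, f}  B2 = {a, b, f}  B3 = {b, c, f}  B4 = {b, e, f}
Tree: B1–B2, B2–B3, B3–B4
Every bag has size at most 3, so the width is 3 − 1 = 2 and tw(G) ≤ 2. Since b–d–f–a–b is a cycle in G, G is not acyclic. Forests are exactly the graphs of treewidth ≤ 1, so tw(G) ≥ 2. Hence tw(G) = 2 exactly.

2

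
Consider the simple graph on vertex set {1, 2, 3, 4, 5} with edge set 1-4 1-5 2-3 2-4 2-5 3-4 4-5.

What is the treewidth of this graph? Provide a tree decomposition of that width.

Each bag holds 3 vertices, so the decomposition has width 2, which upper-bounds the treewidth. For the lower bound, the 3 vertices {1, 4, 5} are pairwise adjacent, and any tree decomposition puts a clique entirely inside one bag — forcing width ≥ 2. The upper and lower bounds meet at 2, so that is the treewidth.

Treewidth 2.
One optimal decomposition is:
Bags: B1 = {2, 4, 5}  B2 = {1, 4, 5}  B3 = {2, 3, 4}
Tree: B1–B2, B1–B3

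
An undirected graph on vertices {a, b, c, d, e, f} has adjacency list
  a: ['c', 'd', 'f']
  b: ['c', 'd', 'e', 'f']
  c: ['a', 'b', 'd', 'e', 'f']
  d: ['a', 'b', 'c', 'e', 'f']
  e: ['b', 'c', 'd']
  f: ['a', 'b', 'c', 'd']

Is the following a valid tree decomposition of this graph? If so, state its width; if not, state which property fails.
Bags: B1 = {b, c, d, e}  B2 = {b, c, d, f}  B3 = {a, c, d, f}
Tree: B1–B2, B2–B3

Every vertex of G appears in some bag (union = {a, b, c, d, e, f}); every edge is covered by a bag; and for each vertex v the set of bags containing v is connected in the bag tree. The decomposition is therefore valid. The largest bag has 4 vertices, so the width is 3.

Yes; width 3.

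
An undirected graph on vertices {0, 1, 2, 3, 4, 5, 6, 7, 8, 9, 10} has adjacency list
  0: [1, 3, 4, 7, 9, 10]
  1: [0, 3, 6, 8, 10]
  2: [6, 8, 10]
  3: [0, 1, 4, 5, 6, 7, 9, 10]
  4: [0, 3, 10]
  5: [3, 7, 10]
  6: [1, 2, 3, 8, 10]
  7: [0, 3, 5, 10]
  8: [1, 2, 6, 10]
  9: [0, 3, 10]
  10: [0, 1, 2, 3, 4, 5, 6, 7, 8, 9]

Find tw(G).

3

A width-3 tree decomposition is:
Bags: B1 = {0, 3, 7, 10}  B2 = {0, 3, 9, 10}  B3 = {0, 1, 3, 10}  B4 = {3, 5, 7, 10}  B5 = {1, 3, 6, 10}  B6 = {1, 6, 8, 10}  B7 = {2, 6, 8, 10}  B8 = {0, 3, 4, 10}
Tree: B1–B2, B2–B3, B1–B4, B3–B5, B5–B6, B6–B7, B1–B8
Every bag has size at most 4, so the width is 4 − 1 = 3 and tw(G) ≤ 3. For the lower bound, the 4 vertices {1, 6, 8, 10} are pairwise adjacent, and any tree decomposition puts a clique entirely inside one bag — forcing width ≥ 3. The upper and lower bounds meet at 3, so that is the treewidth.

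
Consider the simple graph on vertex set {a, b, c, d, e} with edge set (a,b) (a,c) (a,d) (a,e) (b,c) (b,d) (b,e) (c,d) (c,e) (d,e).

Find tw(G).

4

A width-4 tree decomposition is:
Bags: B1 = {a, b, c, d, e}
Tree: (single bag)
With just one bag of size 5, the width is 5 − 1 = 4, so tw(G) ≤ 4. On the other hand G contains the 5-clique {a, b, c, d, e}. A clique must lie in a single bag of any decomposition, so no decomposition can have width below 4. Hence tw(G) = 4 exactly.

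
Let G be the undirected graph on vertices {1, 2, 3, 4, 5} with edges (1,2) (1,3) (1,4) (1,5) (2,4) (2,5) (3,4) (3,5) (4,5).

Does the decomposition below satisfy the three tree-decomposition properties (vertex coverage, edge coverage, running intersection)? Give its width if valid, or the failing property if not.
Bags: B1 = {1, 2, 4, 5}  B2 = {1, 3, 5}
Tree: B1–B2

No — edge (4,3) lies in no bag.

A tree decomposition must satisfy three properties: every vertex lies in some bag; for every edge, both endpoints lie together in some bag; and for every vertex, the bags containing it form a connected subtree. Here edge (4,3) lies in no bag, so the decomposition is invalid.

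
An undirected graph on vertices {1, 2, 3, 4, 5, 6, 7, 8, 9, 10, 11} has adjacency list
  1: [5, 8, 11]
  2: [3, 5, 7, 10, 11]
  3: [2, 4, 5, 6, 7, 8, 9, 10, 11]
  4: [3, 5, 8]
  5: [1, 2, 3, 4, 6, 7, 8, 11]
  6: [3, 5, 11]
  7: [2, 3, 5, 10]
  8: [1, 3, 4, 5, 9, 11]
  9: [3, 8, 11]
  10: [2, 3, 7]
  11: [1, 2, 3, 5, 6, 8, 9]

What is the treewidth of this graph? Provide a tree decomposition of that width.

Treewidth 3.
One optimal decomposition is:
Bags: B1 = {3, 5, 8, 11}  B2 = {2, 3, 5, 11}  B3 = {2, 3, 5, 7}  B4 = {3, 4, 5, 8}  B5 = {3, 5, 6, 11}  B6 = {3, 8, 9, 11}  B7 = {2, 3, 7, 10}  B8 = {1, 5, 8, 11}
Tree: B1–B2, B2–B3, B1–B4, B2–B5, B1–B6, B3–B7, B1–B8

The largest bag has 4 vertices, giving width 3; this decomposition certifies tw(G) ≤ 3. On the other hand G contains the 4-clique {1, 5, 8, 11}. A clique must lie in a single bag of any decomposition, so no decomposition can have width below 3. The upper and lower bounds meet at 3, so that is the treewidth.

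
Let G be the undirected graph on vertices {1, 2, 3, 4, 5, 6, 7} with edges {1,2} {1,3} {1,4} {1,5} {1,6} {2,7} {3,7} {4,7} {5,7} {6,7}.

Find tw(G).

2

A width-2 tree decomposition is:
Bags: B1 = {1, 3, 7}  B2 = {1, 4, 7}  B3 = {1, 5, 7}  B4 = {1, 2, 7}  B5 = {1, 6, 7}
Tree: B1–B2, B2–B3, B3–B4, B4–B5
Every bag has size at most 3, so the width is 3 − 1 = 2 and tw(G) ≤ 2. For the lower bound, G contains the cycle 7–3–1–4–7, so G is not a forest; only forests have treewidth ≤ 1, hence tw(G) ≥ 2. The upper and lower bounds meet at 2, so that is the treewidth.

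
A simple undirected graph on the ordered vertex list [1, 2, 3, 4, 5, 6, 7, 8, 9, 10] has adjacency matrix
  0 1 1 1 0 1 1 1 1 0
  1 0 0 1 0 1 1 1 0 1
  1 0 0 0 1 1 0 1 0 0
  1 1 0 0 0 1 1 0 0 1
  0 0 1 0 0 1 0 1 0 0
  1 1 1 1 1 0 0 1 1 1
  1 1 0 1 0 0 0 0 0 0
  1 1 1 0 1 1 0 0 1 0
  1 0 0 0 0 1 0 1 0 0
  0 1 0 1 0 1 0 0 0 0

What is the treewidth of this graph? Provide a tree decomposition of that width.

Treewidth 3.
One optimal decomposition is:
Bags: B1 = {1, 2, 6, 8}  B2 = {1, 6, 8, 9}  B3 = {1, 3, 6, 8}  B4 = {1, 2, 4, 6}  B5 = {1, 2, 4, 7}  B6 = {2, 4, 6, 10}  B7 = {3, 5, 6, 8}
Tree: B1–B2, B2–B3, B1–B4, B4–B5, B4–B6, B3–B7

The largest bag has 4 vertices, giving width 3; this decomposition certifies tw(G) ≤ 3. For the lower bound, the 4 vertices {1, 6, 8, 9} are pairwise adjacent, and any tree decomposition puts a clique entirely inside one bag — forcing width ≥ 3. The upper and lower bounds meet at 3, so that is the treewidth.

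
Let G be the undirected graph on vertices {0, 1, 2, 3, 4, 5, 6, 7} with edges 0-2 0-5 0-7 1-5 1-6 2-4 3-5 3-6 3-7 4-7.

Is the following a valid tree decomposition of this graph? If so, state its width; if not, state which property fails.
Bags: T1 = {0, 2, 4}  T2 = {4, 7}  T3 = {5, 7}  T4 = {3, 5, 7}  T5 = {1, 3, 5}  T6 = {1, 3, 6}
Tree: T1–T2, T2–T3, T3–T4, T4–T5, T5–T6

No — edge (0,7) lies in no bag.

A tree decomposition must satisfy three properties: every vertex lies in some bag; for every edge, both endpoints lie together in some bag; and for every vertex, the bags containing it form a connected subtree. Here edge (0,7) lies in no bag, so the decomposition is invalid.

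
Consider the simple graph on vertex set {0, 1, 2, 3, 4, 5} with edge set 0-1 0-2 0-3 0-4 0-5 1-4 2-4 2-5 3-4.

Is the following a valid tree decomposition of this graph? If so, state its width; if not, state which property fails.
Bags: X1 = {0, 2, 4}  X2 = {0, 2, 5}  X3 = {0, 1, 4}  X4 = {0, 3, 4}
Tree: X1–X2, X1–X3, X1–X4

Yes; width 2.

Every vertex of G appears in some bag (union = {0, 1, 2, 3, 4, 5}); every edge is covered by a bag; and for each vertex v the set of bags containing v is connected in the bag tree. The decomposition is therefore valid. The largest bag has 3 vertices, so the width is 2.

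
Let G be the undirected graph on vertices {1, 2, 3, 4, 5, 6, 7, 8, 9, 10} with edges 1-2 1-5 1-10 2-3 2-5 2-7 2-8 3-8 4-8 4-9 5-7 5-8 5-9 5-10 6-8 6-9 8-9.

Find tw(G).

2

A width-2 tree decomposition is:
Bags: B1 = {2, 5, 8}  B2 = {5, 8, 9}  B3 = {1, 2, 5}  B4 = {2, 5, 7}  B5 = {6, 8, 9}  B6 = {1, 5, 10}  B7 = {4, 8, 9}  B8 = {2, 3, 8}
Tree: B1–B2, B1–B3, B1–B4, B2–B5, B3–B6, B2–B7, B1–B8
Each bag holds 3 vertices, so the decomposition has width 2, which upper-bounds the treewidth. On the other hand G contains the 3-clique {2, 3, 8}. A clique must lie in a single bag of any decomposition, so no decomposition can have width below 2. Therefore the treewidth is 2.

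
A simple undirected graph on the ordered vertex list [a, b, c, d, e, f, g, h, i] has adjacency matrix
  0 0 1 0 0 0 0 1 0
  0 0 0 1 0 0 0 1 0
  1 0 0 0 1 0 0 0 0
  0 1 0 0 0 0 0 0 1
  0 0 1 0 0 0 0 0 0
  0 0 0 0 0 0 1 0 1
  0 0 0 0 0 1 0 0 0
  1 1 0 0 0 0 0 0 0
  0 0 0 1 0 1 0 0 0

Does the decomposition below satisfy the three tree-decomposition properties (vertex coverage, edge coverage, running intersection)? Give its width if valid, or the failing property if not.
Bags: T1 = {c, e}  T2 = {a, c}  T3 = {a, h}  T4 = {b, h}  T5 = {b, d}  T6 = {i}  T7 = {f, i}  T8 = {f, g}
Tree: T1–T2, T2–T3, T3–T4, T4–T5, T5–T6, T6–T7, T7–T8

No — edge (d,i) lies in no bag.

A tree decomposition must satisfy three properties: every vertex lies in some bag; for every edge, both endpoints lie together in some bag; and for every vertex, the bags containing it form a connected subtree. Here edge (d,i) lies in no bag, so the decomposition is invalid.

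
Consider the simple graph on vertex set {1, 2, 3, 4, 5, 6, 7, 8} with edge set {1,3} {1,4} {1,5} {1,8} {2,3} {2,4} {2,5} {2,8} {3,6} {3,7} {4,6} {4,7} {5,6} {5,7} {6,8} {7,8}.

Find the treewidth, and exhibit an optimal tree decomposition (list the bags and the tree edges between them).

Treewidth 4.
One optimal decomposition is:
Bags: B1 = {1, 2, 3, 6, 7}  B2 = {1, 2, 5, 6, 7}  B3 = {1, 2, 6, 7, 8}  B4 = {1, 2, 4, 6, 7}
Tree: B1–B2, B2–B3, B3–B4

The largest bag has 5 vertices, giving width 4; this decomposition certifies tw(G) ≤ 4. For the lower bound: the 5 vertex sets {3,6}, {2,5}, {1,8}, {7}, {4} are disjoint, each induces a connected subgraph, and every pair is joined by at least one edge of G. Contracting each set to a single vertex therefore yields K_{5} as a minor, and since treewidth is minor-monotone, tw(G) ≥ tw(K_{5}) = 4. The upper and lower bounds meet at 4, so that is the treewidth.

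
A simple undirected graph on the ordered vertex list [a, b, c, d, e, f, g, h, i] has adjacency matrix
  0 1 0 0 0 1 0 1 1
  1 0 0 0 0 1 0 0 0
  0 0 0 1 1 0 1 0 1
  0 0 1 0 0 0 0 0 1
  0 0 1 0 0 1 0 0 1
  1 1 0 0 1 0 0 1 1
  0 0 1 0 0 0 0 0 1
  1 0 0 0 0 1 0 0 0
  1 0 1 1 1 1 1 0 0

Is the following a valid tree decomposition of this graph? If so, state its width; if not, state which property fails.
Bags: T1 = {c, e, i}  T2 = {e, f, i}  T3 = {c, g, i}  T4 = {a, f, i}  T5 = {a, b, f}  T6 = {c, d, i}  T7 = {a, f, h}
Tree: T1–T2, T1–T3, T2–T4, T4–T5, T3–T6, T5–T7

Yes; width 2.

Vertex coverage: the bags together contain {a, b, c, d, e, f, g, h, i}, the full vertex set. Edge coverage: each edge of G has both endpoints in at least one bag. Running intersection: for every vertex, the bags containing it form a connected subtree. All three properties hold, so this is a valid tree decomposition of width max|bag| − 1 = 2, and hence tw(G) ≤ 2.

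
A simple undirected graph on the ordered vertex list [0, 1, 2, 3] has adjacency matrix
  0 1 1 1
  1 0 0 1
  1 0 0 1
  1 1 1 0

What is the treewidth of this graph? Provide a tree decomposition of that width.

Treewidth 2.
Bags: B1 = {0, 2, 3}  B2 = {0, 1, 3}
Tree: B1–B2

The largest bag has 3 vertices, giving width 2; this decomposition certifies tw(G) ≤ 2. Conversely, {0, 1, 3} is a clique of size 3, and the vertices of any clique must share a bag in every tree decomposition; so some bag has ≥ 3 vertices and tw(G) ≥ 2. Therefore the treewidth is 2.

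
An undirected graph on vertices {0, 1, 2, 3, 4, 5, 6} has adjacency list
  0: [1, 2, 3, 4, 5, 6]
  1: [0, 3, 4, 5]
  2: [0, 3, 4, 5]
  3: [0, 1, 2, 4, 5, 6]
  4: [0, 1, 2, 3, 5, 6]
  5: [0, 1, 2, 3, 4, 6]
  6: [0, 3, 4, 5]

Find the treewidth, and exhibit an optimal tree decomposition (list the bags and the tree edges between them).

Treewidth 4.
One such decomposition:
Bags: B1 = {0, 1, 3, 4, 5}  B2 = {0, 3, 4, 5, 6}  B3 = {0, 2, 3, 4, 5}
Tree: B1–B2, B2–B3

Each bag holds 5 vertices, so the decomposition has width 4, which upper-bounds the treewidth. Conversely, {0, 1, 3, 4, 5} is a clique of size 5, and the vertices of any clique must share a bag in every tree decomposition; so some bag has ≥ 5 vertices and tw(G) ≥ 4. The upper and lower bounds meet at 4, so that is the treewidth.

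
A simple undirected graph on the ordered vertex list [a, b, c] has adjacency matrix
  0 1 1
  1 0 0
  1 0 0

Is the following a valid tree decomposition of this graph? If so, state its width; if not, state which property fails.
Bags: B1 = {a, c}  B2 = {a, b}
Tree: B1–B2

Yes; width 1.

Checking the three conditions: (i) the bags cover all of {a, b, c}; (ii) for each edge, some bag contains both endpoints; (iii) the bags containing any fixed vertex form a subtree. All hold, so the decomposition is valid with width 2 − 1 = 1.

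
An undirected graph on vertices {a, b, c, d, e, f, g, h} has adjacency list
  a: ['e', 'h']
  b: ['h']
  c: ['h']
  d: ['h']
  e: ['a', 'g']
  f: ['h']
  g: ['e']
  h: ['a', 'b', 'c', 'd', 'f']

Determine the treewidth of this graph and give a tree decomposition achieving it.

Treewidth 1.
One such decomposition:
Bags: B1 = {b, h}  B2 = {d, h}  B3 = {a, h}  B4 = {c, h}  B5 = {f, h}  B6 = {a, e}  B7 = {e, g}
Tree: B1–B2, B2–B3, B3–B4, B2–B5, B3–B6, B6–B7

Every bag has size at most 2, so the width is 2 − 1 = 1 and tw(G) ≤ 1. G has an edge, so its treewidth is at least 1. Hence tw(G) = 1 exactly.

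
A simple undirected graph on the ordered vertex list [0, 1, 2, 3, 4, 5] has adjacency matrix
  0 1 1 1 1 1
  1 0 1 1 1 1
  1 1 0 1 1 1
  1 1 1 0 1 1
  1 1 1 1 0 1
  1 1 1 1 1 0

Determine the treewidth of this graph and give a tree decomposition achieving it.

Treewidth 5.
One such decomposition:
Bags: B1 = {0, 1, 2, 3, 4, 5}
Tree: (single bag)

A single bag containing all 6 vertices is trivially a valid decomposition of width 5. On the other hand G contains the 6-clique {0, 1, 2, 3, 4, 5}. A clique must lie in a single bag of any decomposition, so no decomposition can have width below 5. The upper and lower bounds meet at 5, so that is the treewidth.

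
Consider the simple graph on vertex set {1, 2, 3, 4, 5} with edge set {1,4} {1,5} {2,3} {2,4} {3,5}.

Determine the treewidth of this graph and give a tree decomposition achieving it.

Treewidth 2.
Bags: B1 = {1, 3, 5}  B2 = {1, 3, 4}  B3 = {2, 3, 4}
Tree: B1–B2, B2–B3

Every bag has size at most 3, so the width is 3 − 1 = 2 and tw(G) ≤ 2. The edges 3–5–1–4–2–3 form a cycle, so G is not a tree and its treewidth is at least 2. The upper and lower bounds meet at 2, so that is the treewidth.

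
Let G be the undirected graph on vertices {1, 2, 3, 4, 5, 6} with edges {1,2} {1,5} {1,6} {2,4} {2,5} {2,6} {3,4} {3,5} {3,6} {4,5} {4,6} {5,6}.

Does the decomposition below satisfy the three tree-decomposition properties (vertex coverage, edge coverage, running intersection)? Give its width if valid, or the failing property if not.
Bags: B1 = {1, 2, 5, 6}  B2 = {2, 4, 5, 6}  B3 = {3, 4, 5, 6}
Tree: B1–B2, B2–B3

Yes; width 3.

Vertex coverage: the bags together contain {1, 2, 3, 4, 5, 6}, the full vertex set. Edge coverage: each edge of G has both endpoints in at least one bag. Running intersection: for every vertex, the bags containing it form a connected subtree. All three properties hold, so this is a valid tree decomposition of width max|bag| − 1 = 3, and hence tw(G) ≤ 3.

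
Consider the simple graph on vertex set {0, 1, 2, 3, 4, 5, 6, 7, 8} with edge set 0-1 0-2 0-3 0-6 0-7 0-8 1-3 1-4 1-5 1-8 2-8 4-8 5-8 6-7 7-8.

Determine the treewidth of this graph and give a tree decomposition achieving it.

Treewidth 2.
One optimal decomposition is:
Bags: B1 = {0, 2, 8}  B2 = {0, 1, 8}  B3 = {0, 7, 8}  B4 = {1, 4, 8}  B5 = {0, 1, 3}  B6 = {1, 5, 8}  B7 = {0, 6, 7}
Tree: B1–B2, B1–B3, B2–B4, B2–B5, B4–B6, B3–B7

Every bag has size at most 3, so the width is 3 − 1 = 2 and tw(G) ≤ 2. For the lower bound, the 3 vertices {0, 1, 8} are pairwise adjacent, and any tree decomposition puts a clique entirely inside one bag — forcing width ≥ 2. Therefore the treewidth is 2.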